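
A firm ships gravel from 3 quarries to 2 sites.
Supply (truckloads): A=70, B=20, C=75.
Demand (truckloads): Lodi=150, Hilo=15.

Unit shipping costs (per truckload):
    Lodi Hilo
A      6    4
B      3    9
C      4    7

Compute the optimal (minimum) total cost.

750

A cheapest plan:
  A–Lodi: 55 × 6 = 330
  A–Hilo: 15 × 4 = 60
  B–Lodi: 20 × 3 = 60
  C–Lodi: 75 × 4 = 300
Total = 330 + 60 + 60 + 300 = 750.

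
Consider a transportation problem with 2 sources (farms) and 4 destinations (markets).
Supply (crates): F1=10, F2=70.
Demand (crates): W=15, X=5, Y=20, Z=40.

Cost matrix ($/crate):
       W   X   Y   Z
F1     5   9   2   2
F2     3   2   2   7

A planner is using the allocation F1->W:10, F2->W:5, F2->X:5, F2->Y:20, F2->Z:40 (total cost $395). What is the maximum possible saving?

Current plan cost = 10·5 + 5·3 + 5·2 + 20·2 + 40·7 = $395.
Optimal plan:
  F1→Z: 10 crates
  F2→W: 15 crates
  F2→X: 5 crates
  F2→Y: 20 crates
  F2→Z: 30 crates
Optimal cost = $325.
Saving = 395 − 325 = $70.

70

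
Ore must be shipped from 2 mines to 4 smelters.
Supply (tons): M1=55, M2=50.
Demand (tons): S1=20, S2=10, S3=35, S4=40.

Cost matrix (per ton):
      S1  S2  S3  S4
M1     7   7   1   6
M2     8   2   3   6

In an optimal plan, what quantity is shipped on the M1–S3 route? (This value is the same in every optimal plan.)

The minimum-cost plan:
  M1 to S1: 20 × 7 = 140
  M1 to S3: 35 × 1 = 35
  M2 to S2: 10 × 2 = 20
  M2 to S4: 40 × 6 = 240
Total cost = 435.
So M1→S3 carries 35 tons.

35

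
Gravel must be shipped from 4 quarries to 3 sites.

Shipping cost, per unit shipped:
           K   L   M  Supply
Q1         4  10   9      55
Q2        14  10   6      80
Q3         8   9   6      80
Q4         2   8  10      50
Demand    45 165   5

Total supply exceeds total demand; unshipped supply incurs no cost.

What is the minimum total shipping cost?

Optimal allocation:
  Q1→L: 55 truckloads
  Q2→L: 25 truckloads
  Q2→M: 5 truckloads
  Q3→L: 80 truckloads
  Q4→K: 45 truckloads
  Q4→L: 5 truckloads
Total cost = 1680.
(Supply check: Q1 ships 55; Q2 ships 30; Q3 ships 80; Q4 ships 50.)

1680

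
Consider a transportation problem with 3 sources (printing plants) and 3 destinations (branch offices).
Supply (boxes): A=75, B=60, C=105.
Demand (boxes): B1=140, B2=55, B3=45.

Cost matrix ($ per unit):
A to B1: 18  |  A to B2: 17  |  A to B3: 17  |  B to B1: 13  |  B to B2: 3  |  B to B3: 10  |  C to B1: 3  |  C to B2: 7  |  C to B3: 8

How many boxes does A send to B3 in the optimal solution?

Solving gives:
  A->B1: 35 × $18 = $630
  A->B3: 40 × $17 = $680
  B->B2: 55 × $3 = $165
  B->B3: 5 × $10 = $50
  C->B1: 105 × $3 = $315
Total cost = $1840.
So A→B3 carries 40 boxes.

40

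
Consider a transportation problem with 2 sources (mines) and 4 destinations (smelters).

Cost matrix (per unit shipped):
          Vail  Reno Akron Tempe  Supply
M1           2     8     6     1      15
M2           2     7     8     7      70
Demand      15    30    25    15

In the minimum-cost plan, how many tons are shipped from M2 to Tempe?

Solving gives:
  M1 to Tempe: 15 × 1 = 15
  M2 to Vail: 15 × 2 = 30
  M2 to Reno: 30 × 7 = 210
  M2 to Akron: 25 × 8 = 200
Total cost = 455.
The route M2→Tempe is not used.

0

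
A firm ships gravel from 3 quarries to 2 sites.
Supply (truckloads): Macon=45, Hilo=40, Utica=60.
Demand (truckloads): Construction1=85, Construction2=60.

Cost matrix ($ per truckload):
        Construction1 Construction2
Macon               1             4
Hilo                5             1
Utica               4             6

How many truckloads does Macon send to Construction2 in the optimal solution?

0

Solving gives:
  Macon->Construction1: 45 × $1 = $45
  Hilo->Construction2: 40 × $1 = $40
  Utica->Construction1: 40 × $4 = $160
  Utica->Construction2: 20 × $6 = $120
Total cost = $365.
The route Macon→Construction2 is not used.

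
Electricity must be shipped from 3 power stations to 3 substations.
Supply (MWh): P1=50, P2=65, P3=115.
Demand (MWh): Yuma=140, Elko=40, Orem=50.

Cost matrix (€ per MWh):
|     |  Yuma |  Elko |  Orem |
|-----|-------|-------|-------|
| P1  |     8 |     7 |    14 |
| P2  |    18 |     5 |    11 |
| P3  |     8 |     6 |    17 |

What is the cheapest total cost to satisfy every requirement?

An optimal shipping plan:
  P1->Yuma: 50 × €8 = €400
  P2->Elko: 15 × €5 = €75
  P2->Orem: 50 × €11 = €550
  P3->Yuma: 90 × €8 = €720
  P3->Elko: 25 × €6 = €150
Total = 400 + 75 + 550 + 720 + 150 = €1895.

1895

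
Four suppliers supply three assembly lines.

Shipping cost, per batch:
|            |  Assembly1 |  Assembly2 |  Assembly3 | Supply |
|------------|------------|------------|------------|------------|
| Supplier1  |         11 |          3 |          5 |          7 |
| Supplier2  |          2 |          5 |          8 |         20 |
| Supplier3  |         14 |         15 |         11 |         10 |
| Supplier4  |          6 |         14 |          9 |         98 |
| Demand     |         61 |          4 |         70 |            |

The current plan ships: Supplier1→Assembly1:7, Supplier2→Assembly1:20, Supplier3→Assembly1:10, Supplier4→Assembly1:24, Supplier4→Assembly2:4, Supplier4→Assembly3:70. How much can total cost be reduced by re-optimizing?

Current plan cost = 7·11 + 20·2 + 10·14 + 24·6 + 4·14 + 70·9 = 1087.
Optimal plan:
  Supplier1–Assembly2: 4 × 3 = 12
  Supplier1–Assembly3: 3 × 5 = 15
  Supplier2–Assembly1: 20 × 2 = 40
  Supplier3–Assembly3: 10 × 11 = 110
  Supplier4–Assembly1: 41 × 6 = 246
  Supplier4–Assembly3: 57 × 9 = 513
Optimal cost = 936.
Saving = 1087 − 936 = 151.

151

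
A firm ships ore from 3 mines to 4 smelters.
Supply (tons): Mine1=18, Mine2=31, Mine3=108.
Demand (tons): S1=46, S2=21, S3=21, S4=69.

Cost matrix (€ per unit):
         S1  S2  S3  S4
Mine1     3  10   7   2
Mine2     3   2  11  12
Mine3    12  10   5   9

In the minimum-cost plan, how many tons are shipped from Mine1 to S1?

Solving gives:
  Mine1→S1: 18 × €3 = €54
  Mine2→S1: 28 × €3 = €84
  Mine2→S2: 3 × €2 = €6
  Mine3→S2: 18 × €10 = €180
  Mine3→S3: 21 × €5 = €105
  Mine3→S4: 69 × €9 = €621
Total cost = €1050.
So Mine1→S1 carries 18 tons.

18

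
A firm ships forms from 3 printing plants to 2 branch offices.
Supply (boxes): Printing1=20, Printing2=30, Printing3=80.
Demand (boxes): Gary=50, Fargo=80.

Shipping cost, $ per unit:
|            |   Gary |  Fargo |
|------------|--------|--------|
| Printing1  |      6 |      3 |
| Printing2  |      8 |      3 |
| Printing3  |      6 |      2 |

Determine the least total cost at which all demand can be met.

490

One minimum-cost allocation:
  Printing1 to Gary: 20 boxes
  Printing2 to Fargo: 30 boxes
  Printing3 to Gary: 30 boxes
  Printing3 to Fargo: 50 boxes
Total cost = $490.
(Supply check: Printing1 ships 20; Printing2 ships 30; Printing3 ships 80.)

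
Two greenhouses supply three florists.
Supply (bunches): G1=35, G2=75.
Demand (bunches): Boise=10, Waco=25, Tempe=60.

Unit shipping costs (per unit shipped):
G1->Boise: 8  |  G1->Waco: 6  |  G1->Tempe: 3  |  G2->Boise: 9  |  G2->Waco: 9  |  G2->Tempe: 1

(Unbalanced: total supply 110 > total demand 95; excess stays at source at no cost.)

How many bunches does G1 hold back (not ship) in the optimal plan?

An optimal plan:
  G1->Boise: 10 × 8 = 80
  G1->Waco: 25 × 6 = 150
  G2->Tempe: 60 × 1 = 60
Total cost = 290.
G1 ships 35 of its 35, leaving 0.

0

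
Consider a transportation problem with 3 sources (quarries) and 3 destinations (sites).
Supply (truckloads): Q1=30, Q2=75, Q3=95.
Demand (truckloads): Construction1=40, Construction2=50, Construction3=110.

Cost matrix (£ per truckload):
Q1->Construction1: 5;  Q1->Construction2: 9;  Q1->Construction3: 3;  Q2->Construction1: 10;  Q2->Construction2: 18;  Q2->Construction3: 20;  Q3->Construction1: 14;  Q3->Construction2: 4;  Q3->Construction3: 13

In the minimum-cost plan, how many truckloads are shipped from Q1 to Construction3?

Solving gives:
  Q1->Construction3: 30 truckloads
  Q2->Construction1: 40 truckloads
  Q2->Construction3: 35 truckloads
  Q3->Construction2: 50 truckloads
  Q3->Construction3: 45 truckloads
Total cost = £1975.
So Q1→Construction3 carries 30 truckloads.

30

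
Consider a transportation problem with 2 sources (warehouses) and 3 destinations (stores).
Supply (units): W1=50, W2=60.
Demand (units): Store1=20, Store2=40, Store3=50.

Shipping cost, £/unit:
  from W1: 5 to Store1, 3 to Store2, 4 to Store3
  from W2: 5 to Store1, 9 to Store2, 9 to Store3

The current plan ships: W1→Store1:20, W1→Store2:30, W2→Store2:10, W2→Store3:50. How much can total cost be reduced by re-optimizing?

Current plan cost = 20·5 + 30·3 + 10·9 + 50·9 = £730.
Optimal plan:
  W1–Store2: 40 × £3 = £120
  W1–Store3: 10 × £4 = £40
  W2–Store1: 20 × £5 = £100
  W2–Store3: 40 × £9 = £360
Optimal cost = £620.
Saving = 730 − 620 = £110.

110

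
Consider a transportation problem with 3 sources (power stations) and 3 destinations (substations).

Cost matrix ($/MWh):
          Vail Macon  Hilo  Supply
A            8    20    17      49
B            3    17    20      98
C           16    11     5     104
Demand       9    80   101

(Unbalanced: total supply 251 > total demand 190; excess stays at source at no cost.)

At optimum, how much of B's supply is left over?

12

An optimal plan:
  B→Vail: 9 × $3 = $27
  B→Macon: 77 × $17 = $1309
  C→Macon: 3 × $11 = $33
  C→Hilo: 101 × $5 = $505
Total cost = $1874.
B ships 86 of its 98, leaving 12.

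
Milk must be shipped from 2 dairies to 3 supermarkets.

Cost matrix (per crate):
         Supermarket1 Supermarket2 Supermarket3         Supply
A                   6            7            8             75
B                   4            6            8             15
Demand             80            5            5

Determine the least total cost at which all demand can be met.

525

An optimal shipping plan:
  A->Supermarket1: 65 crates
  A->Supermarket2: 5 crates
  A->Supermarket3: 5 crates
  B->Supermarket1: 15 crates
Total cost = 525.
(Supply check: A ships 75; B ships 15.)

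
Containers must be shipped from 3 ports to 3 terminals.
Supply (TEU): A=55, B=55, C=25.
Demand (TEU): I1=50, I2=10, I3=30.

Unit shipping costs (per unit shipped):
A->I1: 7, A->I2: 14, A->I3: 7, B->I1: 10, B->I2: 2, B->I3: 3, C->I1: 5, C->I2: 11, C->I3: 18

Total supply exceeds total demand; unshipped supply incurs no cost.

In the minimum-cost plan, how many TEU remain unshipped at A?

Minimum-cost shipments:
  A->I1: 25 × 7 = 175
  B->I2: 10 × 2 = 20
  B->I3: 30 × 3 = 90
  C->I1: 25 × 5 = 125
Total cost = 410.
A ships 25 of its 55, leaving 30.

30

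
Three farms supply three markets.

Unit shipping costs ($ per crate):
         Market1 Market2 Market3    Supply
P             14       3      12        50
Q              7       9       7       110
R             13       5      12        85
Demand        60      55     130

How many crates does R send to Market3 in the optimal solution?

Optimal shipments:
  P to Market2: 50 × $3 = $150
  Q to Market1: 60 × $7 = $420
  Q to Market3: 50 × $7 = $350
  R to Market2: 5 × $5 = $25
  R to Market3: 80 × $12 = $960
Total cost = $1905.
So R→Market3 carries 80 crates.

80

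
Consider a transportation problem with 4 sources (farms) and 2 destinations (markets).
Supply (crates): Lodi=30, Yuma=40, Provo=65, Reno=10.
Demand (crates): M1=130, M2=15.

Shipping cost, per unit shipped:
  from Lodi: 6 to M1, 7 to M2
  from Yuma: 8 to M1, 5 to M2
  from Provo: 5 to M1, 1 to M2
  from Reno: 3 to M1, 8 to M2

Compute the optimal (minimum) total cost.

795

One minimum-cost allocation:
  Lodi→M1: 30 × 6 = 180
  Yuma→M1: 40 × 8 = 320
  Provo→M1: 50 × 5 = 250
  Provo→M2: 15 × 1 = 15
  Reno→M1: 10 × 3 = 30
Total = 180 + 320 + 250 + 15 + 30 = 795.
(Supply check: Lodi ships 30; Yuma ships 40; Provo ships 65; Reno ships 10.)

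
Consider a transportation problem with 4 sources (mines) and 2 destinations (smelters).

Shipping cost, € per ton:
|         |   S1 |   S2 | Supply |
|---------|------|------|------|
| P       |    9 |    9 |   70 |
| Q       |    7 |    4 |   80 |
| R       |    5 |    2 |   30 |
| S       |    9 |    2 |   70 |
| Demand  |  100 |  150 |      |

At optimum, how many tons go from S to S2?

Solving gives:
  P→S1: 70 × €9 = €630
  Q→S1: 30 × €7 = €210
  Q→S2: 50 × €4 = €200
  R→S2: 30 × €2 = €60
  S→S2: 70 × €2 = €140
Total cost = €1240.
So S→S2 carries 70 tons.

70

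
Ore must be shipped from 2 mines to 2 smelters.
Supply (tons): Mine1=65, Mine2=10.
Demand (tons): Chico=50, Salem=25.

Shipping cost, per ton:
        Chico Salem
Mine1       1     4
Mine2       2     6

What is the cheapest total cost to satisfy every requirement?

A cheapest plan:
  Mine1->Chico: 40 × 1 = 40
  Mine1->Salem: 25 × 4 = 100
  Mine2->Chico: 10 × 2 = 20
Total = 40 + 100 + 20 = 160.

160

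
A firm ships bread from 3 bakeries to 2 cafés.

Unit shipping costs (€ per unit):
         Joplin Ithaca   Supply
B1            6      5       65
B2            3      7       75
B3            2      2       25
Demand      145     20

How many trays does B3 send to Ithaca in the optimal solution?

Optimal shipments:
  B1→Joplin: 45 × €6 = €270
  B1→Ithaca: 20 × €5 = €100
  B2→Joplin: 75 × €3 = €225
  B3→Joplin: 25 × €2 = €50
Total cost = €645.
The route B3→Ithaca is not used.

0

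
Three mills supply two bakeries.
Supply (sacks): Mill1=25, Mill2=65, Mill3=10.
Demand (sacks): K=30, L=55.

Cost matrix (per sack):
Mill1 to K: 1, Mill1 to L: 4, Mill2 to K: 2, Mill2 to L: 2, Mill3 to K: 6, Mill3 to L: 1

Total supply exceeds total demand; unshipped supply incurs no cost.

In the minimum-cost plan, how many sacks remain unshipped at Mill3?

An optimal plan:
  Mill1–K: 25 × 1 = 25
  Mill2–K: 5 × 2 = 10
  Mill2–L: 45 × 2 = 90
  Mill3–L: 10 × 1 = 10
Total cost = 135.
Mill3 ships 10 of its 10, leaving 0.

0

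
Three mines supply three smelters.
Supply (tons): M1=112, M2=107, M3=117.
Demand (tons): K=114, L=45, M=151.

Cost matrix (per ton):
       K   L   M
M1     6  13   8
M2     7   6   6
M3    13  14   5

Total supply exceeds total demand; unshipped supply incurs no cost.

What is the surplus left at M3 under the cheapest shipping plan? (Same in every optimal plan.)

An optimal plan:
  M1->K: 112 × 6 = 672
  M2->K: 2 × 7 = 14
  M2->L: 45 × 6 = 270
  M2->M: 34 × 6 = 204
  M3->M: 117 × 5 = 585
Total cost = 1745.
M3 ships 117 of its 117, leaving 0.

0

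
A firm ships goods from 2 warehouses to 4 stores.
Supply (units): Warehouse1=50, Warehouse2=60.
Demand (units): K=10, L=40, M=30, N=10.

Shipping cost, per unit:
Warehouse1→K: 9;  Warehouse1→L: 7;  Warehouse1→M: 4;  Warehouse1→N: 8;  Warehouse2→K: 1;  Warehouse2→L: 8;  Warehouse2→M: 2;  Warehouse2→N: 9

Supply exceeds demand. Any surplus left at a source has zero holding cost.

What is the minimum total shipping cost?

A cheapest plan:
  Warehouse1→L: 40 units
  Warehouse1→N: 10 units
  Warehouse2→K: 10 units
  Warehouse2→M: 30 units
Total cost = 430.

430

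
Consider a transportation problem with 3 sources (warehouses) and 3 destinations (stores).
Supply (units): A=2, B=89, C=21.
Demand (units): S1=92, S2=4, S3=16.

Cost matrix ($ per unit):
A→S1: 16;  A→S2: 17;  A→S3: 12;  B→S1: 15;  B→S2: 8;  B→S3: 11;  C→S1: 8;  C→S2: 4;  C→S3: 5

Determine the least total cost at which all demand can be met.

An optimal shipping plan:
  A->S3: 2 units
  B->S1: 71 units
  B->S2: 4 units
  B->S3: 14 units
  C->S1: 21 units
Total cost = $1443.
(Supply check: A ships 2; B ships 89; C ships 21.)

1443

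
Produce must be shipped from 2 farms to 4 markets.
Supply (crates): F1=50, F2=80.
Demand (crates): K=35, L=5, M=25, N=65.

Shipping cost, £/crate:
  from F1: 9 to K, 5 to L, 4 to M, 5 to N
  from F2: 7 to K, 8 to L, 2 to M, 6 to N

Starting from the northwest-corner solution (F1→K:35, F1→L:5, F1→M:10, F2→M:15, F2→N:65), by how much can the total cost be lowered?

135

Current plan cost = 35·9 + 5·5 + 10·4 + 15·2 + 65·6 = £800.
Optimal plan:
  F1→L: 5 × £5 = £25
  F1→N: 45 × £5 = £225
  F2→K: 35 × £7 = £245
  F2→M: 25 × £2 = £50
  F2→N: 20 × £6 = £120
Optimal cost = £665.
Saving = 800 − 665 = £135.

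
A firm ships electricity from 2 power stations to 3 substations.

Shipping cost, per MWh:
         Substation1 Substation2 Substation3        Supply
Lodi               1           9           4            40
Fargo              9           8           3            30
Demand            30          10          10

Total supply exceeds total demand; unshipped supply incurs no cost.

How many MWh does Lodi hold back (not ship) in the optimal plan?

An optimal plan:
  Lodi->Substation1: 30 × 1 = 30
  Fargo->Substation2: 10 × 8 = 80
  Fargo->Substation3: 10 × 3 = 30
Total cost = 140.
Lodi ships 30 of its 40, leaving 10.

10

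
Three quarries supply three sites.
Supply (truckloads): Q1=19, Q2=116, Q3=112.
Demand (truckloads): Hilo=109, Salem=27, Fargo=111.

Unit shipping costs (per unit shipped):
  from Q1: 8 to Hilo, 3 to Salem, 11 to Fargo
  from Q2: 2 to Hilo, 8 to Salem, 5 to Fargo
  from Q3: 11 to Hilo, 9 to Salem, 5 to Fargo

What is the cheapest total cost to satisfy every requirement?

895

A cheapest plan:
  Q1->Salem: 19 truckloads
  Q2->Hilo: 109 truckloads
  Q2->Salem: 7 truckloads
  Q3->Salem: 1 truckloads
  Q3->Fargo: 111 truckloads
Total cost = 895.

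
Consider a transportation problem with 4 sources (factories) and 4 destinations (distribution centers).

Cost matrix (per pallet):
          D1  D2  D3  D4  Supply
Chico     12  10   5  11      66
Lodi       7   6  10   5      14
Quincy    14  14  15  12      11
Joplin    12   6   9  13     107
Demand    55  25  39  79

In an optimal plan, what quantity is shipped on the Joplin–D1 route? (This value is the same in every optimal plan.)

Solving gives:
  Chico→D3: 39 × 5 = 195
  Chico→D4: 27 × 11 = 297
  Lodi→D4: 14 × 5 = 70
  Quincy→D4: 11 × 12 = 132
  Joplin→D1: 55 × 12 = 660
  Joplin→D2: 25 × 6 = 150
  Joplin→D4: 27 × 13 = 351
Total cost = 1855.
So Joplin→D1 carries 55 pallets.

55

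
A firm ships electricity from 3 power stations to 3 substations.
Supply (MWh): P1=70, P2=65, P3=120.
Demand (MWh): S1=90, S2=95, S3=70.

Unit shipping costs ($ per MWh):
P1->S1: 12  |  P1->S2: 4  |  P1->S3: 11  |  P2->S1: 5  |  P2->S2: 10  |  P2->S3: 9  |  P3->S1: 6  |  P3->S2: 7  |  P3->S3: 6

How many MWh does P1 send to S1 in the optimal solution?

The minimum-cost plan:
  P1→S2: 70 × $4 = $280
  P2→S1: 65 × $5 = $325
  P3→S1: 25 × $6 = $150
  P3→S2: 25 × $7 = $175
  P3→S3: 70 × $6 = $420
Total cost = $1350.
The route P1→S1 is not used.

0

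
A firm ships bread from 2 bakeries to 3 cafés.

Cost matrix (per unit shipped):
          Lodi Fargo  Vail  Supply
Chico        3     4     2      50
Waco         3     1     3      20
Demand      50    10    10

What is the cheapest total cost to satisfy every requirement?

Optimal allocation:
  Chico–Lodi: 40 × 3 = 120
  Chico–Vail: 10 × 2 = 20
  Waco–Lodi: 10 × 3 = 30
  Waco–Fargo: 10 × 1 = 10
Total = 120 + 20 + 30 + 10 = 180.

180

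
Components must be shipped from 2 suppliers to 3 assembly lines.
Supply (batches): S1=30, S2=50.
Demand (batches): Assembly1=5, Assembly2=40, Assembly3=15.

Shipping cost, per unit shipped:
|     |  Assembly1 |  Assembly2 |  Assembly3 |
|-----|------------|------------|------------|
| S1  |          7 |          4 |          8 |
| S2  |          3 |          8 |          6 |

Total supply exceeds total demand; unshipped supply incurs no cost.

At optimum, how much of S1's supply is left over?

0

Minimum-cost shipments:
  S1→Assembly2: 30 × 4 = 120
  S2→Assembly1: 5 × 3 = 15
  S2→Assembly2: 10 × 8 = 80
  S2→Assembly3: 15 × 6 = 90
Total cost = 305.
S1 ships 30 of its 30, leaving 0.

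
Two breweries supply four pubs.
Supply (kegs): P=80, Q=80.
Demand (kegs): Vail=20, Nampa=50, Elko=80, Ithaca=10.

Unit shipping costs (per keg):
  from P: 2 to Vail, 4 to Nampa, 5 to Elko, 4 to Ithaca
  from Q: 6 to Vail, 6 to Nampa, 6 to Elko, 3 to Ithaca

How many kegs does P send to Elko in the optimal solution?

10

Optimal shipments:
  P->Vail: 20 × 2 = 40
  P->Nampa: 50 × 4 = 200
  P->Elko: 10 × 5 = 50
  Q->Elko: 70 × 6 = 420
  Q->Ithaca: 10 × 3 = 30
Total cost = 740.
So P→Elko carries 10 kegs.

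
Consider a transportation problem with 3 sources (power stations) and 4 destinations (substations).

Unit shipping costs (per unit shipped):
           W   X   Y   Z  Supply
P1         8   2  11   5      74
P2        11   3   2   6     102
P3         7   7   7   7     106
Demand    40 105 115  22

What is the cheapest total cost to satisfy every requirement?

1094

A cheapest plan:
  P1–X: 74 MWh
  P2–Y: 102 MWh
  P3–W: 40 MWh
  P3–X: 31 MWh
  P3–Y: 13 MWh
  P3–Z: 22 MWh
Total cost = 1094.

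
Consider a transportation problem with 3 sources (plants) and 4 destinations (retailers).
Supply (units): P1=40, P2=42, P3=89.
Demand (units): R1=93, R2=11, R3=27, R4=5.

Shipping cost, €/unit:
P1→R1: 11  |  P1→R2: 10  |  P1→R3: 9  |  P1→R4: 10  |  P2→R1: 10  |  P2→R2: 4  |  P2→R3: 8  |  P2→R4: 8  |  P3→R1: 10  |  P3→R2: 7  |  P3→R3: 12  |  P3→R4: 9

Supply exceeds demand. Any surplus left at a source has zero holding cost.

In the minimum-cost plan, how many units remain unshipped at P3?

An optimal plan:
  P1 to R3: 5 × €9 = €45
  P2 to R1: 4 × €10 = €40
  P2 to R2: 11 × €4 = €44
  P2 to R3: 22 × €8 = €176
  P2 to R4: 5 × €8 = €40
  P3 to R1: 89 × €10 = €890
Total cost = €1235.
P3 ships 89 of its 89, leaving 0.

0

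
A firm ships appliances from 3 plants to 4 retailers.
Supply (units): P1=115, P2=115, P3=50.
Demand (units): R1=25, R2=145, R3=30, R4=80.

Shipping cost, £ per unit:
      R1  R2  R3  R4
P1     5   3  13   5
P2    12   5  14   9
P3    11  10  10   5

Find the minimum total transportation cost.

An optimal shipping plan:
  P1 to R1: 25 units
  P1 to R2: 30 units
  P1 to R4: 60 units
  P2 to R2: 115 units
  P3 to R3: 30 units
  P3 to R4: 20 units
Total cost = £1490.
(Supply check: P1 ships 115; P2 ships 115; P3 ships 50.)

1490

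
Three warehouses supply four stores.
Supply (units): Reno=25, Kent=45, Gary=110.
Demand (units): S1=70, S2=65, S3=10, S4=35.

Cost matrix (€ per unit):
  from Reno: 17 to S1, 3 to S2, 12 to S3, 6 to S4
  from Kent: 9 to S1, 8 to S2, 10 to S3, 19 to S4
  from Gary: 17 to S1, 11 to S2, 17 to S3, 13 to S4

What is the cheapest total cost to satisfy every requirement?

An optimal shipping plan:
  Reno to S2: 25 × €3 = €75
  Kent to S1: 45 × €9 = €405
  Gary to S1: 25 × €17 = €425
  Gary to S2: 40 × €11 = €440
  Gary to S3: 10 × €17 = €170
  Gary to S4: 35 × €13 = €455
Total = 75 + 405 + 425 + 440 + 170 + 455 = €1970.

1970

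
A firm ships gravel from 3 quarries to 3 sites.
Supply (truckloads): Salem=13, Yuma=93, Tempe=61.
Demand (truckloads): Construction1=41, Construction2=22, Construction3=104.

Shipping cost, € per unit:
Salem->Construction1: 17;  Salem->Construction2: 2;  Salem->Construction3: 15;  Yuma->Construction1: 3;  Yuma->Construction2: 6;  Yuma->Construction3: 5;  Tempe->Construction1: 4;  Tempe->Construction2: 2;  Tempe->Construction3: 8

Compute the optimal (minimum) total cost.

761

An optimal shipping plan:
  Salem->Construction2: 13 × €2 = €26
  Yuma->Construction3: 93 × €5 = €465
  Tempe->Construction1: 41 × €4 = €164
  Tempe->Construction2: 9 × €2 = €18
  Tempe->Construction3: 11 × €8 = €88
Total = 26 + 465 + 164 + 18 + 88 = €761.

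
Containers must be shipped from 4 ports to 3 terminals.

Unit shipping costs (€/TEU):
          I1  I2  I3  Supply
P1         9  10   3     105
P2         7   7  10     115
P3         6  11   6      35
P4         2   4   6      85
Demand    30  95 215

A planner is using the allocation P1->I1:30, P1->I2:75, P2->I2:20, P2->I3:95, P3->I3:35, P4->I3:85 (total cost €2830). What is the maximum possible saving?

1050

Current plan cost = 30·9 + 75·10 + 20·7 + 95·10 + 35·6 + 85·6 = €2830.
Optimal plan:
  P1–I3: 105 × €3 = €315
  P2–I2: 95 × €7 = €665
  P2–I3: 20 × €10 = €200
  P3–I3: 35 × €6 = €210
  P4–I1: 30 × €2 = €60
  P4–I3: 55 × €6 = €330
Optimal cost = €1780.
Saving = 2830 − 1780 = €1050.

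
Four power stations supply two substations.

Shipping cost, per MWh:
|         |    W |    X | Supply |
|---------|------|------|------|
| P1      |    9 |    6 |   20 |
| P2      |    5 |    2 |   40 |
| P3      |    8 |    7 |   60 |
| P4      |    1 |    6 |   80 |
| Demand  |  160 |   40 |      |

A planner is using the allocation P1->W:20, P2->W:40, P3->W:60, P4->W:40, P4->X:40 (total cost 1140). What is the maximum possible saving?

Current plan cost = 20·9 + 40·5 + 60·8 + 40·1 + 40·6 = 1140.
Optimal plan:
  P1->W: 20 × 9 = 180
  P2->X: 40 × 2 = 80
  P3->W: 60 × 8 = 480
  P4->W: 80 × 1 = 80
Optimal cost = 820.
Saving = 1140 − 820 = 320.

320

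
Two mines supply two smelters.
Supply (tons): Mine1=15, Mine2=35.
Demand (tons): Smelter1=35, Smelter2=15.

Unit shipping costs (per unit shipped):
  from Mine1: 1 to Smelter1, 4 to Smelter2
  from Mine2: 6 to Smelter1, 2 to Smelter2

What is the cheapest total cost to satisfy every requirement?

165

Optimal allocation:
  Mine1→Smelter1: 15 tons
  Mine2→Smelter1: 20 tons
  Mine2→Smelter2: 15 tons
Total cost = 165.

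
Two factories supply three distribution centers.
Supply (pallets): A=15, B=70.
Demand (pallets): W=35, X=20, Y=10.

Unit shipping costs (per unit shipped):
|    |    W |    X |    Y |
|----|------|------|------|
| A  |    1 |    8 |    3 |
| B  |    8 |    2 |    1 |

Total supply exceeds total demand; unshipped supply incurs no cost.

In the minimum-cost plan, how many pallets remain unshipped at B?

20

An optimal plan:
  A→W: 15 × 1 = 15
  B→W: 20 × 8 = 160
  B→X: 20 × 2 = 40
  B→Y: 10 × 1 = 10
Total cost = 225.
B ships 50 of its 70, leaving 20.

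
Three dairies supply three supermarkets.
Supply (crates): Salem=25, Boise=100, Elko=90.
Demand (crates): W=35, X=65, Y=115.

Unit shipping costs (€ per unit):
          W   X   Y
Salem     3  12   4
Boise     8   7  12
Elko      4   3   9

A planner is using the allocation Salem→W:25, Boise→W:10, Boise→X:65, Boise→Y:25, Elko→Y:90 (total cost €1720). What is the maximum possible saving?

Current plan cost = 25·3 + 10·8 + 65·7 + 25·12 + 90·9 = €1720.
Optimal plan:
  Salem->Y: 25 × €4 = €100
  Boise->W: 10 × €8 = €80
  Boise->Y: 90 × €12 = €1080
  Elko->W: 25 × €4 = €100
  Elko->X: 65 × €3 = €195
Optimal cost = €1555.
Saving = 1720 − 1555 = €165.

165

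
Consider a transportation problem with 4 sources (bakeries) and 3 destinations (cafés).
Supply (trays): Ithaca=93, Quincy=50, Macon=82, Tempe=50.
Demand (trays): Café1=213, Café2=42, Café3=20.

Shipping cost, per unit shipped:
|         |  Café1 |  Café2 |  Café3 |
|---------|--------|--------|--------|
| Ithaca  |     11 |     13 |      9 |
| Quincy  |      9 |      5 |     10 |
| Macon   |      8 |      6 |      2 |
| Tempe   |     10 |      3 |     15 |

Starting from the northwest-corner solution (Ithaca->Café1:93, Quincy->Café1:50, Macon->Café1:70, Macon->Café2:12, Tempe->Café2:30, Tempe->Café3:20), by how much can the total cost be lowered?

280

Current plan cost = 93·11 + 50·9 + 70·8 + 12·6 + 30·3 + 20·15 = 2495.
Optimal plan:
  Ithaca to Café1: 93 × 11 = 1023
  Quincy to Café1: 50 × 9 = 450
  Macon to Café1: 62 × 8 = 496
  Macon to Café3: 20 × 2 = 40
  Tempe to Café1: 8 × 10 = 80
  Tempe to Café2: 42 × 3 = 126
Optimal cost = 2215.
Saving = 2495 − 2215 = 280.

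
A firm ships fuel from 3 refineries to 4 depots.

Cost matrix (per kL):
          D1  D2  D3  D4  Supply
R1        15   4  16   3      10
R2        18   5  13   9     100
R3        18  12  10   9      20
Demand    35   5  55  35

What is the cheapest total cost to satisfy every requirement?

1565

One minimum-cost allocation:
  R1 to D4: 10 × 3 = 30
  R2 to D1: 35 × 18 = 630
  R2 to D2: 5 × 5 = 25
  R2 to D3: 35 × 13 = 455
  R2 to D4: 25 × 9 = 225
  R3 to D3: 20 × 10 = 200
Total = 30 + 630 + 25 + 455 + 225 + 200 = 1565.
(Supply check: R1 ships 10; R2 ships 100; R3 ships 20.)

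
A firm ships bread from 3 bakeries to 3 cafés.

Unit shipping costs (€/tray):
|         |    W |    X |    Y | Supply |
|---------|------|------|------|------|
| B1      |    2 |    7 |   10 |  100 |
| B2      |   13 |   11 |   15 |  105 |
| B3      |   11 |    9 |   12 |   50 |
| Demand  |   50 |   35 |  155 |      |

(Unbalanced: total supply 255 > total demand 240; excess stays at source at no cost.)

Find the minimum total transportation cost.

2410

A cheapest plan:
  B1 to W: 50 × €2 = €100
  B1 to Y: 50 × €10 = €500
  B2 to X: 35 × €11 = €385
  B2 to Y: 55 × €15 = €825
  B3 to Y: 50 × €12 = €600
Total = 100 + 500 + 385 + 825 + 600 = €2410.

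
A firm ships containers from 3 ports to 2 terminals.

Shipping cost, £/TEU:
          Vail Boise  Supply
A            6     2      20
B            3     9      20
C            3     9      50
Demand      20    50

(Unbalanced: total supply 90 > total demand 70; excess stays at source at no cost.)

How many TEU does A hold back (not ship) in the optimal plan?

Minimum-cost shipments:
  A to Boise: 20 TEU
  C to Vail: 20 TEU
  C to Boise: 30 TEU
Total cost = £370.
A ships 20 of its 20, leaving 0.

0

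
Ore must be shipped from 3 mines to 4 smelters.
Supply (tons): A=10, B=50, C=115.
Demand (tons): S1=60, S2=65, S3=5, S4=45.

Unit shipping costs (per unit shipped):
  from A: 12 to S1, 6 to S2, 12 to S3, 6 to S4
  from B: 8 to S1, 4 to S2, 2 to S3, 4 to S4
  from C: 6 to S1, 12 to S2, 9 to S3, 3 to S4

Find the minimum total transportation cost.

860

One minimum-cost allocation:
  A→S2: 10 × 6 = 60
  B→S2: 50 × 4 = 200
  C→S1: 60 × 6 = 360
  C→S2: 5 × 12 = 60
  C→S3: 5 × 9 = 45
  C→S4: 45 × 3 = 135
Total = 60 + 200 + 360 + 60 + 45 + 135 = 860.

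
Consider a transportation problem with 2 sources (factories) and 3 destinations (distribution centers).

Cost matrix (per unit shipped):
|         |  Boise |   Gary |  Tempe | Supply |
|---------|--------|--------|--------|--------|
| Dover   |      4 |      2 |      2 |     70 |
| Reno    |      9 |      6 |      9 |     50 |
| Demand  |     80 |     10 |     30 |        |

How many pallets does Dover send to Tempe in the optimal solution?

30

Optimal shipments:
  Dover->Boise: 40 pallets
  Dover->Tempe: 30 pallets
  Reno->Boise: 40 pallets
  Reno->Gary: 10 pallets
Total cost = 640.
So Dover→Tempe carries 30 pallets.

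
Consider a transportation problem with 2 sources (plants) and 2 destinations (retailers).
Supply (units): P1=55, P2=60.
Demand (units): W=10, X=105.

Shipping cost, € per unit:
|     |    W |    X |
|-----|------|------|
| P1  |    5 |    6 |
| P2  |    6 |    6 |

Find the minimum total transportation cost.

680

One minimum-cost allocation:
  P1–W: 10 units
  P1–X: 45 units
  P2–X: 60 units
Total cost = €680.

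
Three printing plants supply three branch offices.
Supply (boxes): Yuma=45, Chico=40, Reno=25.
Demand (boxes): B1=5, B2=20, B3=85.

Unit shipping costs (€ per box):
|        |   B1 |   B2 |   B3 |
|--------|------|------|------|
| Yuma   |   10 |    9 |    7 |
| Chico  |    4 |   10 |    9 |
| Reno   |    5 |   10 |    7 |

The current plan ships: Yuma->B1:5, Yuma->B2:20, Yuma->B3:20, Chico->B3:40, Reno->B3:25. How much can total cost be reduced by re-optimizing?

60

Current plan cost = 5·10 + 20·9 + 20·7 + 40·9 + 25·7 = €905.
Optimal plan:
  Yuma->B3: 45 boxes
  Chico->B1: 5 boxes
  Chico->B2: 20 boxes
  Chico->B3: 15 boxes
  Reno->B3: 25 boxes
Optimal cost = €845.
Saving = 905 − 845 = €60.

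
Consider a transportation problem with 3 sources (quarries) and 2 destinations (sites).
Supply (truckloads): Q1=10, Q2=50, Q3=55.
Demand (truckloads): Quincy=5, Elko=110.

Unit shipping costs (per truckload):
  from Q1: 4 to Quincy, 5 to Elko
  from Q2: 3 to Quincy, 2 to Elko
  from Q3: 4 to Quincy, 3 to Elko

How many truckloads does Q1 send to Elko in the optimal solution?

5

Solving gives:
  Q1 to Quincy: 5 × 4 = 20
  Q1 to Elko: 5 × 5 = 25
  Q2 to Elko: 50 × 2 = 100
  Q3 to Elko: 55 × 3 = 165
Total cost = 310.
So Q1→Elko carries 5 truckloads.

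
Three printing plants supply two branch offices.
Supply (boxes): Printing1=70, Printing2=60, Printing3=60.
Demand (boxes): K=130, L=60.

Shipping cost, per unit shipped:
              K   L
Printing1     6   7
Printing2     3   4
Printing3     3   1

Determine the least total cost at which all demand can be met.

660

An optimal shipping plan:
  Printing1->K: 70 × 6 = 420
  Printing2->K: 60 × 3 = 180
  Printing3->L: 60 × 1 = 60
Total = 420 + 180 + 60 = 660.
(Supply check: Printing1 ships 70; Printing2 ships 60; Printing3 ships 60.)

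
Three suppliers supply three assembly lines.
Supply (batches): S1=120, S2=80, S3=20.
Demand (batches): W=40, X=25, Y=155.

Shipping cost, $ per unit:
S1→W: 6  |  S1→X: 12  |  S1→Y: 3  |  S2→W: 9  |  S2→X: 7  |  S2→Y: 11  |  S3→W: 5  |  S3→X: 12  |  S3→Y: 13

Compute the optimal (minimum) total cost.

An optimal shipping plan:
  S1–Y: 120 × $3 = $360
  S2–W: 20 × $9 = $180
  S2–X: 25 × $7 = $175
  S2–Y: 35 × $11 = $385
  S3–W: 20 × $5 = $100
Total = 360 + 180 + 175 + 385 + 100 = $1200.

1200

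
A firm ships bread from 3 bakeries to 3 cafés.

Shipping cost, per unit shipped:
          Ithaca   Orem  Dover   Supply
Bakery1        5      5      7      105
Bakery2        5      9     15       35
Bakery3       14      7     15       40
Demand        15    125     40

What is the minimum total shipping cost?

1140

Optimal allocation:
  Bakery1 to Orem: 65 × 5 = 325
  Bakery1 to Dover: 40 × 7 = 280
  Bakery2 to Ithaca: 15 × 5 = 75
  Bakery2 to Orem: 20 × 9 = 180
  Bakery3 to Orem: 40 × 7 = 280
Total = 325 + 280 + 75 + 180 + 280 = 1140.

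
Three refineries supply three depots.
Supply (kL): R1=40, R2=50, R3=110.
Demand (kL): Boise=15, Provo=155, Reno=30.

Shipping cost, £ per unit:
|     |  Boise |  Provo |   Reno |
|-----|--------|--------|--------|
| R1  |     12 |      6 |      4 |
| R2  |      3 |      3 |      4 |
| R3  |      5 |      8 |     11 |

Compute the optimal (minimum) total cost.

A cheapest plan:
  R1->Provo: 10 × £6 = £60
  R1->Reno: 30 × £4 = £120
  R2->Provo: 50 × £3 = £150
  R3->Boise: 15 × £5 = £75
  R3->Provo: 95 × £8 = £760
Total = 60 + 120 + 150 + 75 + 760 = £1165.
(Supply check: R1 ships 40; R2 ships 50; R3 ships 110.)

1165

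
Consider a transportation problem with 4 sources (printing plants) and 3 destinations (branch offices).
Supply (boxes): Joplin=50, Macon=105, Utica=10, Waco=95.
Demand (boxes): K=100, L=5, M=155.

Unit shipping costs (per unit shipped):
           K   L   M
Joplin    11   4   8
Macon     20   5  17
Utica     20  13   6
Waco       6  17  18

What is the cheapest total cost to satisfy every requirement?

Optimal allocation:
  Joplin to M: 50 × 8 = 400
  Macon to K: 5 × 20 = 100
  Macon to L: 5 × 5 = 25
  Macon to M: 95 × 17 = 1615
  Utica to M: 10 × 6 = 60
  Waco to K: 95 × 6 = 570
Total = 400 + 100 + 25 + 1615 + 60 + 570 = 2770.
(Supply check: Joplin ships 50; Macon ships 105; Utica ships 10; Waco ships 95.)

2770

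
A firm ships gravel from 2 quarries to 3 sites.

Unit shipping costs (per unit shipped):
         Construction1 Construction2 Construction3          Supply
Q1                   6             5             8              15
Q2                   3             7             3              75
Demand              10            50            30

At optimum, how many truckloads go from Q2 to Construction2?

35

Optimal shipments:
  Q1→Construction2: 15 truckloads
  Q2→Construction1: 10 truckloads
  Q2→Construction2: 35 truckloads
  Q2→Construction3: 30 truckloads
Total cost = 440.
So Q2→Construction2 carries 35 truckloads.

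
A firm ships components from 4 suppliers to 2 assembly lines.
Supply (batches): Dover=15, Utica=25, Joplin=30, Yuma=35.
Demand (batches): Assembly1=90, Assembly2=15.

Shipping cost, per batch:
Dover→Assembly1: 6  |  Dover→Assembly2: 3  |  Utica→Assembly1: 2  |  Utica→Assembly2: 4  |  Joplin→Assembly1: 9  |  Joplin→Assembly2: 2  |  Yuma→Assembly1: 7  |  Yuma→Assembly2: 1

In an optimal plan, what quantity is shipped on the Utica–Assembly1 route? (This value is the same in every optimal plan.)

25

Solving gives:
  Dover–Assembly1: 15 × 6 = 90
  Utica–Assembly1: 25 × 2 = 50
  Joplin–Assembly1: 15 × 9 = 135
  Joplin–Assembly2: 15 × 2 = 30
  Yuma–Assembly1: 35 × 7 = 245
Total cost = 550.
So Utica→Assembly1 carries 25 batches.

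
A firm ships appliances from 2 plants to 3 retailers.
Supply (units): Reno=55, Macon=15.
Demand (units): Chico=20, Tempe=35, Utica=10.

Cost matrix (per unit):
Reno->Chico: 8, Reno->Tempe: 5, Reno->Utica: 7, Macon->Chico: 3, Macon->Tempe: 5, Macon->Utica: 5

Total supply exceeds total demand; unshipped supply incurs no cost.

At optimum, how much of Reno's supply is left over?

Minimum-cost shipments:
  Reno->Chico: 5 × 8 = 40
  Reno->Tempe: 35 × 5 = 175
  Reno->Utica: 10 × 7 = 70
  Macon->Chico: 15 × 3 = 45
Total cost = 330.
Reno ships 50 of its 55, leaving 5.

5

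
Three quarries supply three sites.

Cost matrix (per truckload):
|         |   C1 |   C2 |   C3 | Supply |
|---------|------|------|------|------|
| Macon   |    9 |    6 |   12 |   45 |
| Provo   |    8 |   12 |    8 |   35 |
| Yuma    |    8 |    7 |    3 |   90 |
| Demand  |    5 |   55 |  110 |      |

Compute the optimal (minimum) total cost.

860

Optimal allocation:
  Macon to C2: 45 × 6 = 270
  Provo to C1: 5 × 8 = 40
  Provo to C3: 30 × 8 = 240
  Yuma to C2: 10 × 7 = 70
  Yuma to C3: 80 × 3 = 240
Total = 270 + 40 + 240 + 70 + 240 = 860.
(Supply check: Macon ships 45; Provo ships 35; Yuma ships 90.)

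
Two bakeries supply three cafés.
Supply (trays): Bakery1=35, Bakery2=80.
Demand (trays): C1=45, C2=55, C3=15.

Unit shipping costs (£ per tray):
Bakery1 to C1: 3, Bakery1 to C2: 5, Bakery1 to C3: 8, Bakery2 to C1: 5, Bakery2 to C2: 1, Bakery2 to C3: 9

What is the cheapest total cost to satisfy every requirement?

A cheapest plan:
  Bakery1->C1: 35 × £3 = £105
  Bakery2->C1: 10 × £5 = £50
  Bakery2->C2: 55 × £1 = £55
  Bakery2->C3: 15 × £9 = £135
Total = 105 + 50 + 55 + 135 = £345.

345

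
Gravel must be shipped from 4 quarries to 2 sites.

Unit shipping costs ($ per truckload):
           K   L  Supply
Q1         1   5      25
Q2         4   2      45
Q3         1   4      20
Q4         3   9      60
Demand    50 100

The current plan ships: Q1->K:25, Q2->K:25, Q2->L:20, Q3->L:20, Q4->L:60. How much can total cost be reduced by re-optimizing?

250

Current plan cost = 25·1 + 25·4 + 20·2 + 20·4 + 60·9 = $785.
Optimal plan:
  Q1–L: 25 × $5 = $125
  Q2–L: 45 × $2 = $90
  Q3–L: 20 × $4 = $80
  Q4–K: 50 × $3 = $150
  Q4–L: 10 × $9 = $90
Optimal cost = $535.
Saving = 785 − 535 = $250.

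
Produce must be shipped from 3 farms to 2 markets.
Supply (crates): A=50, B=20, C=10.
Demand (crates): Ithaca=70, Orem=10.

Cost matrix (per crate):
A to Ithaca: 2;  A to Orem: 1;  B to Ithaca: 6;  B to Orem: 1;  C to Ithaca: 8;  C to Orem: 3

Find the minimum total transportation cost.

250

A cheapest plan:
  A→Ithaca: 50 crates
  B→Ithaca: 20 crates
  C→Orem: 10 crates
Total cost = 250.
(Supply check: A ships 50; B ships 20; C ships 10.)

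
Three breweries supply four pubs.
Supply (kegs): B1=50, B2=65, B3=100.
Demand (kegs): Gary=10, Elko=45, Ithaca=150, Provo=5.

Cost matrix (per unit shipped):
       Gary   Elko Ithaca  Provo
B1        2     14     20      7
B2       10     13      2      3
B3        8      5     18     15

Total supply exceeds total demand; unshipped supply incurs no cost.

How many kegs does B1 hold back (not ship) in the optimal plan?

5

An optimal plan:
  B1->Gary: 10 kegs
  B1->Ithaca: 30 kegs
  B1->Provo: 5 kegs
  B2->Ithaca: 65 kegs
  B3->Elko: 45 kegs
  B3->Ithaca: 55 kegs
Total cost = 2000.
B1 ships 45 of its 50, leaving 5.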